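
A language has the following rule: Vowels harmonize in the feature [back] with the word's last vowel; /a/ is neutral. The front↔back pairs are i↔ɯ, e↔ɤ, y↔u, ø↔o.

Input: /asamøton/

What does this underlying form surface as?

/ø/ harmonizes with /o/ ([+back]) → [o]

[asamoton]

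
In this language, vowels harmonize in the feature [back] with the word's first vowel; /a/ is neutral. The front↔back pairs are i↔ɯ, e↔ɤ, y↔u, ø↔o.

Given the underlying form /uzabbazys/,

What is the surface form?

[uzabbazus]

/y/ harmonizes with /u/ ([+back]) → [u]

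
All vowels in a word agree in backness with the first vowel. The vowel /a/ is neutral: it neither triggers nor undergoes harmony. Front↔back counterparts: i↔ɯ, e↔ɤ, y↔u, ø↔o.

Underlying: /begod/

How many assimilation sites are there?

1

/o/ harmonizes with /e/ ([-back]) → [ø]
1 segment changes.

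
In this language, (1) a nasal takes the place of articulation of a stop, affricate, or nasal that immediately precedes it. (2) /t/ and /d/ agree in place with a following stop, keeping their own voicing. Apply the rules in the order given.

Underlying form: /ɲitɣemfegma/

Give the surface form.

[ɲitɣemfegŋa]

Rule 1: /m/ after /g/ (velar) → [ŋ]
After rule 1: ɲitɣemfegŋa
Rule 2: no segment meets the rule's conditions; no change.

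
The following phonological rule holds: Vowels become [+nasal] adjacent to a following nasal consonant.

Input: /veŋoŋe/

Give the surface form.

/e/ before nasal /ŋ/ → [ẽ]
/o/ before nasal /ŋ/ → [õ]

[vẽŋõŋe]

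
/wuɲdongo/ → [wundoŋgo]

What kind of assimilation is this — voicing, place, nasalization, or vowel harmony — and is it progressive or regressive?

place assimilation, regressive

/ɲ/→[n] /n/→[ŋ].
Each target copies a feature from the following segment, so the direction is regressive.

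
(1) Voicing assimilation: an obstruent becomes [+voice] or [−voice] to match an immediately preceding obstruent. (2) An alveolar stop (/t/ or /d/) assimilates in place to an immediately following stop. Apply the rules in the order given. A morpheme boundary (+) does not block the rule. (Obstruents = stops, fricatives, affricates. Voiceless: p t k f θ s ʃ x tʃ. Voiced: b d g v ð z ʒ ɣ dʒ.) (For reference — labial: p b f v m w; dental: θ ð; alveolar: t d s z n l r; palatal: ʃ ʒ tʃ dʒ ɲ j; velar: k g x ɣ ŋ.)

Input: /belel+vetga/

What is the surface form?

[belel+vekka]

Rule 1: /g/ after /t/ (voiceless) → [k]
After rule 1: belel+vetka
Rule 2: /t/ before /k/ (velar) → [k]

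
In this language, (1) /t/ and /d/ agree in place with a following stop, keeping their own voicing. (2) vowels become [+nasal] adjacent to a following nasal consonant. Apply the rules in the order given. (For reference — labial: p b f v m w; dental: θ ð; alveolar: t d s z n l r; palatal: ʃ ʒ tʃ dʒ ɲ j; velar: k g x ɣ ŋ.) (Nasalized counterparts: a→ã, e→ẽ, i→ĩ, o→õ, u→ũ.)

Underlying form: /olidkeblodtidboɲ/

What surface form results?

Rule 1: /d/ before /k/ (velar) → [g]
Rule 1: /d/ before /b/ (labial) → [b]
After rule 1: oligkeblodtibboɲ
Rule 2: /o/ before nasal /ɲ/ → [õ]

[oligkeblodtibbõɲ]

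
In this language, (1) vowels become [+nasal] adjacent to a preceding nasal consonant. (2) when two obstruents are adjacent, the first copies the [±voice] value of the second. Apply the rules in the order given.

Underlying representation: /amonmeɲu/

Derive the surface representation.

[amõnmẽɲũ]

Rule 1: /o/ after nasal /m/ → [õ]
Rule 1: /e/ after nasal /m/ → [ẽ]
Rule 1: /u/ after nasal /ɲ/ → [ũ]
After rule 1: amõnmẽɲũ
Rule 2: no segment meets the rule's conditions; no change.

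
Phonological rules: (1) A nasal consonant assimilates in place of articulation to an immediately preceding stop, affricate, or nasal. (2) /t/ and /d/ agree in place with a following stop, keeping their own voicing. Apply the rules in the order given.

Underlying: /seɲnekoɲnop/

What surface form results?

Rule 1: /n/ after /ɲ/ (palatal) → [ɲ]
Rule 1: /n/ after /ɲ/ (palatal) → [ɲ]
After rule 1: seɲɲekoɲɲop
Rule 2: no segment meets the rule's conditions; no change.

[seɲɲekoɲɲop]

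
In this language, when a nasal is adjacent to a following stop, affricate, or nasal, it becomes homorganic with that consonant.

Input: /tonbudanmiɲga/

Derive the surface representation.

[tombudammiŋga]

/n/ before /b/ (labial) → [m]
/n/ before /m/ (labial) → [m]
/ɲ/ before /g/ (velar) → [ŋ]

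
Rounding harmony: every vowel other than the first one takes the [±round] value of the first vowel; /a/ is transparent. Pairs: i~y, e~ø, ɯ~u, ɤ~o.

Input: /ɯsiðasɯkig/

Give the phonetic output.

no segment meets the rule's conditions; no change.

[ɯsiðasɯkig]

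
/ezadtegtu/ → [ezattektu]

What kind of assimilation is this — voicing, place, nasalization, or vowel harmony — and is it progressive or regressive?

/d/→[t] /g/→[k].
Each target copies a feature from the following segment, so the direction is regressive.

voicing assimilation, regressive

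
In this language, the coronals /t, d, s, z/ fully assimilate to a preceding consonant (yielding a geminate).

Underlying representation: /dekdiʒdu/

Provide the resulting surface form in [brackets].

/d/ after /k/ → [k] (total assimilation)
/d/ after /ʒ/ → [ʒ] (total assimilation)

[dekkiʒʒu]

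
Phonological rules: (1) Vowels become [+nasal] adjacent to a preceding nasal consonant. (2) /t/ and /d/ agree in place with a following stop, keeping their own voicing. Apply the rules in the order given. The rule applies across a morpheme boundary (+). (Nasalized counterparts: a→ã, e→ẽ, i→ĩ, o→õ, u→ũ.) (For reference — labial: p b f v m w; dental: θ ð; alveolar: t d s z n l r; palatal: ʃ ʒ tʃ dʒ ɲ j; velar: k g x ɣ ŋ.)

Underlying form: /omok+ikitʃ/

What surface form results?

Rule 1: /o/ after nasal /m/ → [õ]
After rule 1: omõk+ikitʃ
Rule 2: no segment meets the rule's conditions; no change.

[omõk+ikitʃ]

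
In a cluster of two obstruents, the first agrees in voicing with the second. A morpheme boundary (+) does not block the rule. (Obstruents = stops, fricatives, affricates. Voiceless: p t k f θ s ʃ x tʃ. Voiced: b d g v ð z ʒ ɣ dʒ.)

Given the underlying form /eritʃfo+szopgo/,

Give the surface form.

/s/ before /z/ (voiced) → [z]
/p/ before /g/ (voiced) → [b]

[eritʃfo+zzobgo]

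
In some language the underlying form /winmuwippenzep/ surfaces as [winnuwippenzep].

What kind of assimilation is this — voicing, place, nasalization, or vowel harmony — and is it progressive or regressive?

place assimilation, progressive

/m/→[n].
Each target copies a feature from the preceding segment, so the direction is progressive.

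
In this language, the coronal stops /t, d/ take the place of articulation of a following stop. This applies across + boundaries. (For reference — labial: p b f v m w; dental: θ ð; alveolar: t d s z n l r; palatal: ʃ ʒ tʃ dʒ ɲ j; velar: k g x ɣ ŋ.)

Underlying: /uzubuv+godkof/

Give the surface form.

/d/ before /k/ (velar) → [g]

[uzubuv+gogkof]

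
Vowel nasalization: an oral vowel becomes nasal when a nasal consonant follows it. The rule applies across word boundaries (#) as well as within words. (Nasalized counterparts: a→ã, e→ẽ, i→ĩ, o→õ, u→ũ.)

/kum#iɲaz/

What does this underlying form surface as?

/u/ before nasal /m/ → [ũ]
/i/ before nasal /ɲ/ → [ĩ]

[kũm#ĩɲaz]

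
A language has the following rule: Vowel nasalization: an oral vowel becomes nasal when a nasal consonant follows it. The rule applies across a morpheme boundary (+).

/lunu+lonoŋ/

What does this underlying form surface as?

[lũnu+lõnõŋ]

/u/ before nasal /n/ → [ũ]
/o/ before nasal /n/ → [õ]
/o/ before nasal /ŋ/ → [õ]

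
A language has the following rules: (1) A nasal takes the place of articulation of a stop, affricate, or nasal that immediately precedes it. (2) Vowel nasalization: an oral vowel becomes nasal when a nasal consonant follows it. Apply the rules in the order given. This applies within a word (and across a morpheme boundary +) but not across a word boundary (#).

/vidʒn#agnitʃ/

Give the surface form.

[vidʒɲ#agŋitʃ]

Rule 1: /n/ after /dʒ/ (palatal) → [ɲ]
Rule 1: /n/ after /g/ (velar) → [ŋ]
After rule 1: vidʒɲ#agŋitʃ
Rule 2: no segment meets the rule's conditions; no change.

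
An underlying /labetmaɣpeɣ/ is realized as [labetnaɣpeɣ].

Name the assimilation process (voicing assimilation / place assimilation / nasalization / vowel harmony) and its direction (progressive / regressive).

/m/→[n].
Each target copies a feature from the preceding segment, so the direction is progressive.

place assimilation, progressive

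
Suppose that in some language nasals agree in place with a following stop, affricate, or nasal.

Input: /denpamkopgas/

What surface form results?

[dempaŋkopgas]

/n/ before /p/ (labial) → [m]
/m/ before /k/ (velar) → [ŋ]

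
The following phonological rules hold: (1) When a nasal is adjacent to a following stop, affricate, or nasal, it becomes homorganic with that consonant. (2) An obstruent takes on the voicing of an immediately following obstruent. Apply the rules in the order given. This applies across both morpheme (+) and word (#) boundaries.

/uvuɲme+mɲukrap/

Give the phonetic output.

Rule 1: /ɲ/ before /m/ (labial) → [m]
Rule 1: /m/ before /ɲ/ (palatal) → [ɲ]
After rule 1: uvumme+ɲɲukrap
Rule 2: no segment meets the rule's conditions; no change.

[uvumme+ɲɲukrap]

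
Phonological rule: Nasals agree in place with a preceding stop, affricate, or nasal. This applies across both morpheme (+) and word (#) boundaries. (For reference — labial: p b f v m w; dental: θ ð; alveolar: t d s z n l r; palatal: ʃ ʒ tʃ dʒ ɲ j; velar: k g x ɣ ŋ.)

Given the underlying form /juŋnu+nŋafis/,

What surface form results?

[juŋŋu+nnafis]

/n/ after /ŋ/ (velar) → [ŋ]
/ŋ/ after /n/ (alveolar) → [n]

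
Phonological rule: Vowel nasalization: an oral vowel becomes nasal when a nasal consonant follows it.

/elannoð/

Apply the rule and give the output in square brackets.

[elãnnoð]

/a/ before nasal /n/ → [ã]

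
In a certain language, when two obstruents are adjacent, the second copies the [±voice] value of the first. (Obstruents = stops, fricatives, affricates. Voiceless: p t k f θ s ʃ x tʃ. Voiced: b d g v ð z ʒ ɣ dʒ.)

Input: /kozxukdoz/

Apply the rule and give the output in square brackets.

/x/ after /z/ (voiced) → [ɣ]
/d/ after /k/ (voiceless) → [t]

[kozɣuktoz]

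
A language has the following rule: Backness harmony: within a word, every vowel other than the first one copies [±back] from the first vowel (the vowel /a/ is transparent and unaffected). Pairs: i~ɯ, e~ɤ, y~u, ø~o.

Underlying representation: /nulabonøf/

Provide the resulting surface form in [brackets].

[nulabonof]

/ø/ harmonizes with /u/ ([+back]) → [o]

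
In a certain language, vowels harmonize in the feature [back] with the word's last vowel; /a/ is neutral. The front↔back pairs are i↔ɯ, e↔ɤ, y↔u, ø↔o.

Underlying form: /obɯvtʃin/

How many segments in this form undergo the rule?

/o/ harmonizes with /i/ ([-back]) → [ø]
/ɯ/ harmonizes with /i/ ([-back]) → [i]
2 segments change.

2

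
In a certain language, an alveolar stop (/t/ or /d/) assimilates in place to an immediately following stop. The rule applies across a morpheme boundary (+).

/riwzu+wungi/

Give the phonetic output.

no segment meets the rule's conditions; no change.

[riwzu+wungi]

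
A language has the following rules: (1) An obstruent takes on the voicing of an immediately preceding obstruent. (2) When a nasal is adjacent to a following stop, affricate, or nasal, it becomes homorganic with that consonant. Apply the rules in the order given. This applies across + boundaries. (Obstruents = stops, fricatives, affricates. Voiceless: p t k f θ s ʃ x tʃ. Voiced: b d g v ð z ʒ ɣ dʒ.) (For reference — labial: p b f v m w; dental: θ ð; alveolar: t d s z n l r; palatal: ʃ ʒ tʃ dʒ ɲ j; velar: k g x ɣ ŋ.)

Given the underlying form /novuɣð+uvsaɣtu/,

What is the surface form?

Rule 1: /s/ after /v/ (voiced) → [z]
Rule 1: /t/ after /ɣ/ (voiced) → [d]
After rule 1: novuɣð+uvzaɣdu
Rule 2: no segment meets the rule's conditions; no change.

[novuɣð+uvzaɣdu]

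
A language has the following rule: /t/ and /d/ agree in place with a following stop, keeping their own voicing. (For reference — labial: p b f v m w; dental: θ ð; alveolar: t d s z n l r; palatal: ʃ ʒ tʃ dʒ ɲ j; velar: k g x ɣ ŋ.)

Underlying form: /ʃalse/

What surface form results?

no segment meets the rule's conditions; no change.

[ʃalse]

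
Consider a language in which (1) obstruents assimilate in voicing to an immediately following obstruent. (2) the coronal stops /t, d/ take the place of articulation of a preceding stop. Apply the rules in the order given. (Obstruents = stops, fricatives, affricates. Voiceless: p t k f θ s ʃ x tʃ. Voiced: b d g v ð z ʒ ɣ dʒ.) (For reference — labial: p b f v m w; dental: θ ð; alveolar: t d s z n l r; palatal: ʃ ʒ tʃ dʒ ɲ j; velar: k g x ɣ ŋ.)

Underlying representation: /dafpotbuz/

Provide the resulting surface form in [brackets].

[dafpodbuz]

Rule 1: /t/ before /b/ (voiced) → [d]
After rule 1: dafpodbuz
Rule 2: no segment meets the rule's conditions; no change.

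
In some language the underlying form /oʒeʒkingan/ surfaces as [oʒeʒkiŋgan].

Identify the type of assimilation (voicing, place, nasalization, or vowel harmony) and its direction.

place assimilation, regressive

/n/→[ŋ].
Each target copies a feature from the following segment, so the direction is regressive.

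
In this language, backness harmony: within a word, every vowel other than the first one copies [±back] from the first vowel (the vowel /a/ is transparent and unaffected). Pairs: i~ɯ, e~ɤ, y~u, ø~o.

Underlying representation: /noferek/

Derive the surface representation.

/e/ harmonizes with /o/ ([+back]) → [ɤ]
/e/ harmonizes with /o/ ([+back]) → [ɤ]

[nofɤrɤk]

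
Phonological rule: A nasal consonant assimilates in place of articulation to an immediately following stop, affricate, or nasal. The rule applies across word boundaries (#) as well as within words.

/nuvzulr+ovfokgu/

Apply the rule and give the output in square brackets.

[nuvzulr+ovfokgu]

no segment meets the rule's conditions; no change.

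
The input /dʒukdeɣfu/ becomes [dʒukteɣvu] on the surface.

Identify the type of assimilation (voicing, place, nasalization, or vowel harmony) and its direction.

voicing assimilation, progressive

/d/→[t] /f/→[v].
Each target copies a feature from the preceding segment, so the direction is progressive.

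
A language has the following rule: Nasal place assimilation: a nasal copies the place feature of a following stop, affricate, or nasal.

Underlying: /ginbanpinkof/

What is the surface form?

[gimbampiŋkof]

/n/ before /b/ (labial) → [m]
/n/ before /p/ (labial) → [m]
/n/ before /k/ (velar) → [ŋ]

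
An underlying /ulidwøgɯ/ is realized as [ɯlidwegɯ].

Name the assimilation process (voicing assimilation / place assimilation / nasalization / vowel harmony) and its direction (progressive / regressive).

/u/→[ɯ] /ø/→[e].
Vowels agree with the last vowel, so the harmony is regressive.

vowel harmony, regressive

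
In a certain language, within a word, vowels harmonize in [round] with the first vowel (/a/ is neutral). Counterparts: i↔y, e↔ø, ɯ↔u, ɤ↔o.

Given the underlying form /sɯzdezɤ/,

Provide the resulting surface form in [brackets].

[sɯzdezɤ]

no segment meets the rule's conditions; no change.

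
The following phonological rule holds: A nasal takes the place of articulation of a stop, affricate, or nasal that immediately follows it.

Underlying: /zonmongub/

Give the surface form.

[zommoŋgub]

/n/ before /m/ (labial) → [m]
/n/ before /g/ (velar) → [ŋ]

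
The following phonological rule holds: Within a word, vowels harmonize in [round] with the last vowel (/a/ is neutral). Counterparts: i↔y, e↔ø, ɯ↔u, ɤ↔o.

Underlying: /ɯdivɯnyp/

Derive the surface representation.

/ɯ/ harmonizes with /y/ ([+round]) → [u]
/i/ harmonizes with /y/ ([+round]) → [y]
/ɯ/ harmonizes with /y/ ([+round]) → [u]

[udyvunyp]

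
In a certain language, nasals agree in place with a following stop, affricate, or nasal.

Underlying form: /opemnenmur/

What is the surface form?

[opennemmur]

/m/ before /n/ (alveolar) → [n]
/n/ before /m/ (labial) → [m]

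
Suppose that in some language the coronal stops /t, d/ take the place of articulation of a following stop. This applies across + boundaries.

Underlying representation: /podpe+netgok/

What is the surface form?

[pobpe+nekgok]

/d/ before /p/ (labial) → [b]
/t/ before /g/ (velar) → [k]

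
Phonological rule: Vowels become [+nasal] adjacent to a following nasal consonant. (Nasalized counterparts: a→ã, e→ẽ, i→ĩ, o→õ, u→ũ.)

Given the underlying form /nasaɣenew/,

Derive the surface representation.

/e/ before nasal /n/ → [ẽ]

[nasaɣẽnew]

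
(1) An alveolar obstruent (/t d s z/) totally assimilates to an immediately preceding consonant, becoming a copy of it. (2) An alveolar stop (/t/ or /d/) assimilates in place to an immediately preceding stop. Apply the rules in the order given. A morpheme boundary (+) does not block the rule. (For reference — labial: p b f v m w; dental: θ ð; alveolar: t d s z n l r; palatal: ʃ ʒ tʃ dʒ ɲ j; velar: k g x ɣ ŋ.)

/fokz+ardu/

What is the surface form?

Rule 1: /z/ after /k/ → [k] (total assimilation)
Rule 1: /d/ after /r/ → [r] (total assimilation)
After rule 1: fokk+arru
Rule 2: no segment meets the rule's conditions; no change.

[fokk+arru]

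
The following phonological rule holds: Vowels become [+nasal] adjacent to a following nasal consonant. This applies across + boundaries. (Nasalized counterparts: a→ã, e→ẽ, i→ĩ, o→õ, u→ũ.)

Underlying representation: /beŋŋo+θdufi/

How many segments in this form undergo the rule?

1

/e/ before nasal /ŋ/ → [ẽ]
1 segment changes.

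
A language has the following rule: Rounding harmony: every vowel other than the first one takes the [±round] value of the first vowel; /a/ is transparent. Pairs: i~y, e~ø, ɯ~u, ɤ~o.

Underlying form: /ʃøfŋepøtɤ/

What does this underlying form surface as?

/e/ harmonizes with /ø/ ([+round]) → [ø]
/ɤ/ harmonizes with /ø/ ([+round]) → [o]

[ʃøfŋøpøto]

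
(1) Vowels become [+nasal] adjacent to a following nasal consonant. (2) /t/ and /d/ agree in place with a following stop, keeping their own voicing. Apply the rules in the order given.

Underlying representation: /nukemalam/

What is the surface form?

[nukẽmalãm]

Rule 1: /e/ before nasal /m/ → [ẽ]
Rule 1: /a/ before nasal /m/ → [ã]
After rule 1: nukẽmalãm
Rule 2: no segment meets the rule's conditions; no change.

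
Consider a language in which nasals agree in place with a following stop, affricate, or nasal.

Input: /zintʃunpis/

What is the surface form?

/n/ before /tʃ/ (palatal) → [ɲ]
/n/ before /p/ (labial) → [m]

[ziɲtʃumpis]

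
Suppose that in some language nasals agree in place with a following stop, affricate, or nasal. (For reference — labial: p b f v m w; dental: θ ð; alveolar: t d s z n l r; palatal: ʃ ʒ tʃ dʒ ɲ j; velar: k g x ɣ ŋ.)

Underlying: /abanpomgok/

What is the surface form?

/n/ before /p/ (labial) → [m]
/m/ before /g/ (velar) → [ŋ]

[abampoŋgok]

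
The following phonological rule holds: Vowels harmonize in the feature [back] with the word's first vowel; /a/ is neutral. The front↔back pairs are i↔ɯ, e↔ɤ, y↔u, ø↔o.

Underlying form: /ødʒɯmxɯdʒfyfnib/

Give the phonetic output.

/ɯ/ harmonizes with /ø/ ([-back]) → [i]
/ɯ/ harmonizes with /ø/ ([-back]) → [i]

[ødʒimxidʒfyfnib]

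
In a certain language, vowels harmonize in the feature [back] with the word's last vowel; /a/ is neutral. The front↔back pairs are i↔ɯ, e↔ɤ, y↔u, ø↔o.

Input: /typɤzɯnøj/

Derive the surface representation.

/ɤ/ harmonizes with /ø/ ([-back]) → [e]
/ɯ/ harmonizes with /ø/ ([-back]) → [i]

[typezinøj]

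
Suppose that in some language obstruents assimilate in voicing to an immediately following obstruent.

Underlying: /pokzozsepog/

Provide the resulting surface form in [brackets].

/k/ before /z/ (voiced) → [g]
/z/ before /s/ (voiceless) → [s]

[pogzossepog]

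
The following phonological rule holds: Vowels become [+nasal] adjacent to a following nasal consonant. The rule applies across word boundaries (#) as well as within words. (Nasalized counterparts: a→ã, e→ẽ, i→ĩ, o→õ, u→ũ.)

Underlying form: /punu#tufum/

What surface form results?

/u/ before nasal /n/ → [ũ]
/u/ before nasal /m/ → [ũ]

[pũnu#tufũm]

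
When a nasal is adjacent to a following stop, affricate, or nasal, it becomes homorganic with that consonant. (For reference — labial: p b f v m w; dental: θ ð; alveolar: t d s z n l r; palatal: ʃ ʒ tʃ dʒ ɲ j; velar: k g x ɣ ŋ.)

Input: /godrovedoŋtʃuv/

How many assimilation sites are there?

/ŋ/ before /tʃ/ (palatal) → [ɲ]
1 segment changes.

1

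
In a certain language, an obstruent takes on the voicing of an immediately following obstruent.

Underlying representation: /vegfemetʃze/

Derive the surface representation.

/g/ before /f/ (voiceless) → [k]
/tʃ/ before /z/ (voiced) → [dʒ]

[vekfemedʒze]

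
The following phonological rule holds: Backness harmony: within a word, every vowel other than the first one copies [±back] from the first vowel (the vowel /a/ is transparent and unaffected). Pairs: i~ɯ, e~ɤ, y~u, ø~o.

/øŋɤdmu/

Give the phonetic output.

/ɤ/ harmonizes with /ø/ ([-back]) → [e]
/u/ harmonizes with /ø/ ([-back]) → [y]

[øŋedmy]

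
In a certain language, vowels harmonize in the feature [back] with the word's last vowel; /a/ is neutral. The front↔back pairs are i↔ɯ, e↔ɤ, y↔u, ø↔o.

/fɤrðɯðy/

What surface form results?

/ɤ/ harmonizes with /y/ ([-back]) → [e]
/ɯ/ harmonizes with /y/ ([-back]) → [i]

[ferðiðy]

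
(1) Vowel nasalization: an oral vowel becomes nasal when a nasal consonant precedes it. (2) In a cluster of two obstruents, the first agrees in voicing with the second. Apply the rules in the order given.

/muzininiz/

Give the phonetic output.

[mũzinĩnĩz]

Rule 1: /u/ after nasal /m/ → [ũ]
Rule 1: /i/ after nasal /n/ → [ĩ]
Rule 1: /i/ after nasal /n/ → [ĩ]
After rule 1: mũzinĩnĩz
Rule 2: no segment meets the rule's conditions; no change.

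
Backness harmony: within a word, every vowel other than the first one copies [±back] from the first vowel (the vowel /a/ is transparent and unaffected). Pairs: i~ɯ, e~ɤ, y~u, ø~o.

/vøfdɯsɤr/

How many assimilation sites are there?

/ɯ/ harmonizes with /ø/ ([-back]) → [i]
/ɤ/ harmonizes with /ø/ ([-back]) → [e]
2 segments change.

2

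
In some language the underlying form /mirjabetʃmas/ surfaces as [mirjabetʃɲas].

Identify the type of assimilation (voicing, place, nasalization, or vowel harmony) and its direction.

/m/→[ɲ].
Each target copies a feature from the preceding segment, so the direction is progressive.

place assimilation, progressive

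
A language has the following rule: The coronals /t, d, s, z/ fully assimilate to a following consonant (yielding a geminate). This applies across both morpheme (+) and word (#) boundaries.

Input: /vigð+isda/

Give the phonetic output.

[vigð+idda]

/s/ before /d/ → [d] (total assimilation)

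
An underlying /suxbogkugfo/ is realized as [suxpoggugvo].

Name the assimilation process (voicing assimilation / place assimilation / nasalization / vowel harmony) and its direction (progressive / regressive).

voicing assimilation, progressive

/b/→[p] /k/→[g] /f/→[v].
Each target copies a feature from the preceding segment, so the direction is progressive.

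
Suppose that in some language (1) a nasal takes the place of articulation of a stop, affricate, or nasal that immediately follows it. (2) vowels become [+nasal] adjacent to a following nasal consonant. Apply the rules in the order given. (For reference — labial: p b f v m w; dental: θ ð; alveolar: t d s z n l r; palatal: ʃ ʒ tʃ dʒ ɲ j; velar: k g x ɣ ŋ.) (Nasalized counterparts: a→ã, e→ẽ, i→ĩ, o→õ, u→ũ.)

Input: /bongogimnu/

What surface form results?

Rule 1: /n/ before /g/ (velar) → [ŋ]
Rule 1: /m/ before /n/ (alveolar) → [n]
After rule 1: boŋgoginnu
Rule 2: /o/ before nasal /ŋ/ → [õ]
Rule 2: /i/ before nasal /n/ → [ĩ]

[bõŋgogĩnnu]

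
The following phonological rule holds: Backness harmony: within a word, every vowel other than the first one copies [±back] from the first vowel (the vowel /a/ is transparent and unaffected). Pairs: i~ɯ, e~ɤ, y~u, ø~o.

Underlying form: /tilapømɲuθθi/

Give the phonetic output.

[tilapømɲyθθi]

/u/ harmonizes with /i/ ([-back]) → [y]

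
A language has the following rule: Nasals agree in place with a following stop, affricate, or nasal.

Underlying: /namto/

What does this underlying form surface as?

[nanto]

/m/ before /t/ (alveolar) → [n]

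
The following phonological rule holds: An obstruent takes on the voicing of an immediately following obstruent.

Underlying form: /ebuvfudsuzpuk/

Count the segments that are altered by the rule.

/v/ before /f/ (voiceless) → [f]
/d/ before /s/ (voiceless) → [t]
/z/ before /p/ (voiceless) → [s]
3 segments change.

3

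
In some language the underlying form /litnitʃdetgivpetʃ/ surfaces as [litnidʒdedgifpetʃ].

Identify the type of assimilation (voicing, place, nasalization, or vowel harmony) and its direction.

/tʃ/→[dʒ] /t/→[d] /v/→[f].
Each target copies a feature from the following segment, so the direction is regressive.

voicing assimilation, regressive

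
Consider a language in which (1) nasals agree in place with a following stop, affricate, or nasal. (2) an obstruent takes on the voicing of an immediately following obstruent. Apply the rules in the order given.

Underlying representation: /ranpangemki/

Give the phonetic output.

[rampaŋgeŋki]

Rule 1: /n/ before /p/ (labial) → [m]
Rule 1: /n/ before /g/ (velar) → [ŋ]
Rule 1: /m/ before /k/ (velar) → [ŋ]
After rule 1: rampaŋgeŋki
Rule 2: no segment meets the rule's conditions; no change.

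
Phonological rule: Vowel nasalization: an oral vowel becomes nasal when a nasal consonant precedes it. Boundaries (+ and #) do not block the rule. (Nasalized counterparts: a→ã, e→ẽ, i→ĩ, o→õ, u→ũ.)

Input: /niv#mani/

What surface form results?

[nĩv#mãnĩ]

/i/ after nasal /n/ → [ĩ]
/a/ after nasal /m/ → [ã]
/i/ after nasal /n/ → [ĩ]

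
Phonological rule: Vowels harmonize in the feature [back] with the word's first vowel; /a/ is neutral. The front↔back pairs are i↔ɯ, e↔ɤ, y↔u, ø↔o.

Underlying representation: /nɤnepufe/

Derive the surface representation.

[nɤnɤpufɤ]

/e/ harmonizes with /ɤ/ ([+back]) → [ɤ]
/e/ harmonizes with /ɤ/ ([+back]) → [ɤ]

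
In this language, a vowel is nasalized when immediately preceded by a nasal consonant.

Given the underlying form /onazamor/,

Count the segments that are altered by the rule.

2

/a/ after nasal /n/ → [ã]
/o/ after nasal /m/ → [õ]
2 segments change.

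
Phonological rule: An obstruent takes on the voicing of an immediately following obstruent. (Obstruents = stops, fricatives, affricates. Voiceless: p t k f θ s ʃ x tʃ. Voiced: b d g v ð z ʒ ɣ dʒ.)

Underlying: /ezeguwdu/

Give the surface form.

no segment meets the rule's conditions; no change.

[ezeguwdu]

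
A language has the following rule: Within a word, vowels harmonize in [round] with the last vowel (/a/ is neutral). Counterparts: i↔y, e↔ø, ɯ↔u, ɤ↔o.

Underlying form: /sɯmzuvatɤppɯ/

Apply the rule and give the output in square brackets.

/u/ harmonizes with /ɯ/ ([-round]) → [ɯ]

[sɯmzɯvatɤppɯ]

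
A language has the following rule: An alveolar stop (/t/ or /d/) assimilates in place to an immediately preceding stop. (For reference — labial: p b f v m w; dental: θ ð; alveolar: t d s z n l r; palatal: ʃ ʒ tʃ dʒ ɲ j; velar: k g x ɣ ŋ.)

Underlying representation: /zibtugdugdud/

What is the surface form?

[zibpugguggud]

/t/ after /b/ (labial) → [p]
/d/ after /g/ (velar) → [g]
/d/ after /g/ (velar) → [g]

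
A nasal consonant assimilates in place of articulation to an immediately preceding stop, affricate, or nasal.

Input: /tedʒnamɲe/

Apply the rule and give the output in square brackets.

/n/ after /dʒ/ (palatal) → [ɲ]
/ɲ/ after /m/ (labial) → [m]

[tedʒɲamme]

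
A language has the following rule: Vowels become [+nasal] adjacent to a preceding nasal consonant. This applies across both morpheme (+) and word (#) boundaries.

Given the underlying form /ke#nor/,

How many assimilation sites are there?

1

/o/ after nasal /n/ → [õ]
1 segment changes.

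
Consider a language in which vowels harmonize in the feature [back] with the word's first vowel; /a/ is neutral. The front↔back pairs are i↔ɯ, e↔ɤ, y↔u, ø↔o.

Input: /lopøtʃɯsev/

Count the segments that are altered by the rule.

2

/ø/ harmonizes with /o/ ([+back]) → [o]
/e/ harmonizes with /o/ ([+back]) → [ɤ]
2 segments change.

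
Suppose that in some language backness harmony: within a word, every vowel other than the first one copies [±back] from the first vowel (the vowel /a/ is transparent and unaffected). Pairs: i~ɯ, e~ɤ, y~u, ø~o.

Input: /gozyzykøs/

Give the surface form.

[gozuzukos]

/y/ harmonizes with /o/ ([+back]) → [u]
/y/ harmonizes with /o/ ([+back]) → [u]
/ø/ harmonizes with /o/ ([+back]) → [o]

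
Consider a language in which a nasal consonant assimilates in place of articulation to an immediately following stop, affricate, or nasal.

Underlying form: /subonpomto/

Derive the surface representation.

/n/ before /p/ (labial) → [m]
/m/ before /t/ (alveolar) → [n]

[subomponto]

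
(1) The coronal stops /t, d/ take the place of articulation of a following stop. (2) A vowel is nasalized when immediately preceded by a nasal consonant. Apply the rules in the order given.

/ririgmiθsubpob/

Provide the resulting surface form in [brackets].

[ririgmĩθsubpob]

Rule 1: no segment meets the rule's conditions; no change.
After rule 1: ririgmiθsubpob
Rule 2: /i/ after nasal /m/ → [ĩ]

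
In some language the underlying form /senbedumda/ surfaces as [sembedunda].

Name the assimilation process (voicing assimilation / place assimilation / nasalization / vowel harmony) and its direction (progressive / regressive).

/n/→[m] /m/→[n].
Each target copies a feature from the following segment, so the direction is regressive.

place assimilation, regressive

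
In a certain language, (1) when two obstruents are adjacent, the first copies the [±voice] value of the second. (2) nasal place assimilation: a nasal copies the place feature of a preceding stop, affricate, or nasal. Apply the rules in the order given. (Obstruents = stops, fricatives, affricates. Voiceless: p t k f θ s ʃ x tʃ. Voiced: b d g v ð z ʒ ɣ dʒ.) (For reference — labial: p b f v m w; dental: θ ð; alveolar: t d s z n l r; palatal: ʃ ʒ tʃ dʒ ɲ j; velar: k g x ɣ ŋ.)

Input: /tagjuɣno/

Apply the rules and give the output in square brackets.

Rule 1: no segment meets the rule's conditions; no change.
After rule 1: tagjuɣno
Rule 2: no segment meets the rule's conditions; no change.

[tagjuɣno]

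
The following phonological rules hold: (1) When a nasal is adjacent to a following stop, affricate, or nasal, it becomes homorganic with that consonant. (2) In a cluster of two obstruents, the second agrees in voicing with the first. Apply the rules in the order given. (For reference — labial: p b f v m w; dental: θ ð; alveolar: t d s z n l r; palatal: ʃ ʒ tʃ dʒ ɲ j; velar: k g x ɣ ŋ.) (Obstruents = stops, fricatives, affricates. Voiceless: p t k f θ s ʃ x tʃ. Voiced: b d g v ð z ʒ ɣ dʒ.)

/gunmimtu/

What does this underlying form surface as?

[gummintu]

Rule 1: /n/ before /m/ (labial) → [m]
Rule 1: /m/ before /t/ (alveolar) → [n]
After rule 1: gummintu
Rule 2: no segment meets the rule's conditions; no change.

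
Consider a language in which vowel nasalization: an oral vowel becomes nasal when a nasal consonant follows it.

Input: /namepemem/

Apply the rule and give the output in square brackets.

[nãmepẽmẽm]

/a/ before nasal /m/ → [ã]
/e/ before nasal /m/ → [ẽ]
/e/ before nasal /m/ → [ẽ]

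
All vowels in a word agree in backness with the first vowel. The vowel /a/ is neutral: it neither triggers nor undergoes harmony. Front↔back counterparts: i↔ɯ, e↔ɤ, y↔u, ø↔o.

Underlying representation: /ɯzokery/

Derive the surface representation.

/e/ harmonizes with /ɯ/ ([+back]) → [ɤ]
/y/ harmonizes with /ɯ/ ([+back]) → [u]

[ɯzokɤru]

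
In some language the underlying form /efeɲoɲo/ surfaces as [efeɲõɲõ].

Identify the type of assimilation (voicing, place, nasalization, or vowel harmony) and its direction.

/o/→[õ] /o/→[õ].
Each target copies a feature from the preceding segment, so the direction is progressive.

nasalization, progressive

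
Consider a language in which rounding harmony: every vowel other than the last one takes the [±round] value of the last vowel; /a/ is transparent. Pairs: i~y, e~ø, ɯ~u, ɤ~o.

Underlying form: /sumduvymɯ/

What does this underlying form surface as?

/u/ harmonizes with /ɯ/ ([-round]) → [ɯ]
/u/ harmonizes with /ɯ/ ([-round]) → [ɯ]
/y/ harmonizes with /ɯ/ ([-round]) → [i]

[sɯmdɯvimɯ]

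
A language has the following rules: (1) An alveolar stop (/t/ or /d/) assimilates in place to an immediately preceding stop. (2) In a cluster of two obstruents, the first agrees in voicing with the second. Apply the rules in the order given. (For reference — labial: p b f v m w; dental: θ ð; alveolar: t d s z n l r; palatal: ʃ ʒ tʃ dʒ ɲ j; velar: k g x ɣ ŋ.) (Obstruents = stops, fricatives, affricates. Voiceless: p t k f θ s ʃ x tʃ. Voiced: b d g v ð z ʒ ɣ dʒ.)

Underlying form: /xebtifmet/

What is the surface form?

Rule 1: /t/ after /b/ (labial) → [p]
After rule 1: xebpifmet
Rule 2: /b/ before /p/ (voiceless) → [p]

[xeppifmet]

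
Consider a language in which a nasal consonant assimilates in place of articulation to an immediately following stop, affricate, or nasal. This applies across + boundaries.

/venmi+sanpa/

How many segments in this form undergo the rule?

2

/n/ before /m/ (labial) → [m]
/n/ before /p/ (labial) → [m]
2 segments change.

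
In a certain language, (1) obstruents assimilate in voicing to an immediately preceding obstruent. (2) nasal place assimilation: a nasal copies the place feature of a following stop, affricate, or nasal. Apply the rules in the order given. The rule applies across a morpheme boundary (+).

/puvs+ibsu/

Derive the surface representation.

Rule 1: /s/ after /v/ (voiced) → [z]
Rule 1: /s/ after /b/ (voiced) → [z]
After rule 1: puvz+ibzu
Rule 2: no segment meets the rule's conditions; no change.

[puvz+ibzu]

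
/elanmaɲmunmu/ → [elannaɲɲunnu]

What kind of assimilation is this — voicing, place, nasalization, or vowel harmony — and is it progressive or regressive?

/m/→[n] /m/→[ɲ] /m/→[n].
Each target copies a feature from the preceding segment, so the direction is progressive.

place assimilation, progressive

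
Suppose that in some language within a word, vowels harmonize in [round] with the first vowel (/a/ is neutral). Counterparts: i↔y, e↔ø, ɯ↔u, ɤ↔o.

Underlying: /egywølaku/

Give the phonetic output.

/y/ harmonizes with /e/ ([-round]) → [i]
/ø/ harmonizes with /e/ ([-round]) → [e]
/u/ harmonizes with /e/ ([-round]) → [ɯ]

[egiwelakɯ]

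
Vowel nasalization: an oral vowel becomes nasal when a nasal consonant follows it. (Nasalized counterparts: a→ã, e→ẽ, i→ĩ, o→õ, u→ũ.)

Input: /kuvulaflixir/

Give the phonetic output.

[kuvulaflixir]

no segment meets the rule's conditions; no change.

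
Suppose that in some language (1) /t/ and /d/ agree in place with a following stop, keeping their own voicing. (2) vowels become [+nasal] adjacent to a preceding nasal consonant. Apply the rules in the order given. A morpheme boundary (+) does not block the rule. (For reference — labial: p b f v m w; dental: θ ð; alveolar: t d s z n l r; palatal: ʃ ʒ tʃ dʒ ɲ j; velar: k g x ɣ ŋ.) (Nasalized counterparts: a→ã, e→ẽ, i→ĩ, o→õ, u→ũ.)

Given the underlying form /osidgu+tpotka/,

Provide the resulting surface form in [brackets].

Rule 1: /d/ before /g/ (velar) → [g]
Rule 1: /t/ before /p/ (labial) → [p]
Rule 1: /t/ before /k/ (velar) → [k]
After rule 1: osiggu+ppokka
Rule 2: no segment meets the rule's conditions; no change.

[osiggu+ppokka]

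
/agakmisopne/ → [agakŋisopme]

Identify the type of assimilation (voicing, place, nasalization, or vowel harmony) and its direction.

place assimilation, progressive

/m/→[ŋ] /n/→[m].
Each target copies a feature from the preceding segment, so the direction is progressive.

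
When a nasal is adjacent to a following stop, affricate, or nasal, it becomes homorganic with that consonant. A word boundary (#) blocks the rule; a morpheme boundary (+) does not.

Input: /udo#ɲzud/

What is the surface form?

[udo#ɲzud]

no segment meets the rule's conditions; no change.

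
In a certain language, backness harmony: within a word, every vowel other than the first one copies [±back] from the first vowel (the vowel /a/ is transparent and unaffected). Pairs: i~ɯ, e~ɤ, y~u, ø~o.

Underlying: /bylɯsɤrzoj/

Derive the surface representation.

[byliserzøj]

/ɯ/ harmonizes with /y/ ([-back]) → [i]
/ɤ/ harmonizes with /y/ ([-back]) → [e]
/o/ harmonizes with /y/ ([-back]) → [ø]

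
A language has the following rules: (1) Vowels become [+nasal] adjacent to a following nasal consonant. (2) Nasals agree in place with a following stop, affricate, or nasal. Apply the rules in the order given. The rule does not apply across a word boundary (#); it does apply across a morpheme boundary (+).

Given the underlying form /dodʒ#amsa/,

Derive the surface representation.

[dodʒ#ãmsa]

Rule 1: /a/ before nasal /m/ → [ã]
After rule 1: dodʒ#ãmsa
Rule 2: no segment meets the rule's conditions; no change.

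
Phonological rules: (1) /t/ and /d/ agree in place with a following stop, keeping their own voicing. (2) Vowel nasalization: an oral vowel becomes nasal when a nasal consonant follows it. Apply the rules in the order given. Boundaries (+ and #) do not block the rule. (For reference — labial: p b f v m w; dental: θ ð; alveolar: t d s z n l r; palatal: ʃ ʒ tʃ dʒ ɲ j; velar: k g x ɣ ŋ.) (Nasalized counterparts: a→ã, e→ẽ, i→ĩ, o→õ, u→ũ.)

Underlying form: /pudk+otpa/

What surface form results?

[pugk+oppa]

Rule 1: /d/ before /k/ (velar) → [g]
Rule 1: /t/ before /p/ (labial) → [p]
After rule 1: pugk+oppa
Rule 2: no segment meets the rule's conditions; no change.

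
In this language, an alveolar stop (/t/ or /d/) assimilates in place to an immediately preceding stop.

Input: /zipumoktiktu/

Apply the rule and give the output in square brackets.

/t/ after /k/ (velar) → [k]
/t/ after /k/ (velar) → [k]

[zipumokkikku]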